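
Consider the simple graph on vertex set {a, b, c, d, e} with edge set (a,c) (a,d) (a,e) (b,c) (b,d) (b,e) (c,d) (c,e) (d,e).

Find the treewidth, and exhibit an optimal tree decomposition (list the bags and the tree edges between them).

The largest bag has 4 vertices, giving width 3; this decomposition certifies tw(G) ≤ 3. On the other hand G contains the 4-clique {a, c, d, e}. A clique must lie in a single bag of any decomposition, so no decomposition can have width below 3. Therefore the treewidth is 3.

Treewidth 3.
One such decomposition:
Bags: B1 = {a, c, d, e}  B2 = {b, c, d, e}
Tree: B1–B2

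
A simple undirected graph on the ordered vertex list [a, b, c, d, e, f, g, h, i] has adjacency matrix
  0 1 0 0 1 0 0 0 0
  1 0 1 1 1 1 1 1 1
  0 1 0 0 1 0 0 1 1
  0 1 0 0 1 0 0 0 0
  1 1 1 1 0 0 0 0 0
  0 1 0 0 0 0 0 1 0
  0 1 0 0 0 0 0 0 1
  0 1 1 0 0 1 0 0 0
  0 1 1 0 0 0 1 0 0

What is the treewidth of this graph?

A width-2 tree decomposition is:
Bags: B1 = {b, c, h}  B2 = {b, c, e}  B3 = {a, b, e}  B4 = {b, d, e}  B5 = {b, c, i}  B6 = {b, g, i}  B7 = {b, f, h}
Tree: B1–B2, B2–B3, B3–B4, B2–B5, B5–B6, B1–B7
Every bag has size at most 3, so the width is 3 − 1 = 2 and tw(G) ≤ 2. On the other hand G contains the 3-clique {b, d, e}. A clique must lie in a single bag of any decomposition, so no decomposition can have width below 2. Hence tw(G) = 2 exactly.

2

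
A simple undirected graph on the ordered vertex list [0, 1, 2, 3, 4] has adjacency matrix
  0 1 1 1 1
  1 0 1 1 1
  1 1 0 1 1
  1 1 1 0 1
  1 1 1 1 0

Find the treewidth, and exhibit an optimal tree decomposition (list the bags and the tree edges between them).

Treewidth 4.
One optimal decomposition is:
Bags: B1 = {0, 1, 2, 3, 4}
Tree: (single bag)

With just one bag of size 5, the width is 5 − 1 = 4, so tw(G) ≤ 4. On the other hand G contains the 5-clique {0, 1, 2, 3, 4}. A clique must lie in a single bag of any decomposition, so no decomposition can have width below 4. The upper and lower bounds meet at 4, so that is the treewidth.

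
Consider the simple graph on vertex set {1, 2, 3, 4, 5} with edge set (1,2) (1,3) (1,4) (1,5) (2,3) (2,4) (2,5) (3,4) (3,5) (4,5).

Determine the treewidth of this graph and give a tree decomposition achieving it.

Treewidth 4.
One optimal decomposition is:
Bags: B1 = {1, 2, 3, 4, 5}
Tree: (single bag)

With just one bag of size 5, the width is 5 − 1 = 4, so tw(G) ≤ 4. For the lower bound, the 5 vertices {1, 2, 3, 4, 5} are pairwise adjacent, and any tree decomposition puts a clique entirely inside one bag — forcing width ≥ 4. Hence tw(G) = 4 exactly.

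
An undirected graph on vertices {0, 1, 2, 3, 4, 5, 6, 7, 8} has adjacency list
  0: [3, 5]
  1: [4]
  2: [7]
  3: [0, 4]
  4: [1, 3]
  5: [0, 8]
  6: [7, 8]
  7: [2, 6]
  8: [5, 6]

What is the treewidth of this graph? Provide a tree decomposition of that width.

Treewidth 1.
One optimal decomposition is:
Bags: B1 = {2, 7}  B2 = {6, 7}  B3 = {6, 8}  B4 = {5, 8}  B5 = {0, 5}  B6 = {0, 3}  B7 = {3, 4}  B8 = {1, 4}
Tree: B1–B2, B2–B3, B3–B4, B4–B5, B5–B6, B6–B7, B7–B8

Each bag holds 2 vertices, so the decomposition has width 1, which upper-bounds the treewidth. Since G has at least one edge (e.g. 2–7), it is not an edgeless graph, so tw(G) ≥ 1. The upper and lower bounds meet at 1, so that is the treewidth.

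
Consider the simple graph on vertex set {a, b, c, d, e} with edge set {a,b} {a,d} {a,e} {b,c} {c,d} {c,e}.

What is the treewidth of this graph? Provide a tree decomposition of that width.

Treewidth 2.
One such decomposition:
Bags: B1 = {a, b, c}  B2 = {a, c, d}  B3 = {a, c, e}
Tree: B1–B2, B2–B3

Each bag holds 3 vertices, so the decomposition has width 2, which upper-bounds the treewidth. For the lower bound, G contains the cycle b–a–d–c–b, so G is not a forest; only forests have treewidth ≤ 1, hence tw(G) ≥ 2. The upper and lower bounds meet at 2, so that is the treewidth.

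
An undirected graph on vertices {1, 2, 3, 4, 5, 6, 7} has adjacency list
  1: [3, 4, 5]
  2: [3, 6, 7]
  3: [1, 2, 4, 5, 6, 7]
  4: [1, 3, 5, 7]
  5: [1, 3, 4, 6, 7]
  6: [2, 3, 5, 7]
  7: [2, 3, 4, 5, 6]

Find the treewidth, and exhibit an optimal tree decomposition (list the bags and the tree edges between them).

Each bag holds 4 vertices, so the decomposition has width 3, which upper-bounds the treewidth. For the lower bound, the 4 vertices {2, 3, 6, 7} are pairwise adjacent, and any tree decomposition puts a clique entirely inside one bag — forcing width ≥ 3. Combining the bounds, tw(G) = 3.

Treewidth 3.
Bags: B1 = {3, 5, 6, 7}  B2 = {3, 4, 5, 7}  B3 = {2, 3, 6, 7}  B4 = {1, 3, 4, 5}
Tree: B1–B2, B1–B3, B2–B4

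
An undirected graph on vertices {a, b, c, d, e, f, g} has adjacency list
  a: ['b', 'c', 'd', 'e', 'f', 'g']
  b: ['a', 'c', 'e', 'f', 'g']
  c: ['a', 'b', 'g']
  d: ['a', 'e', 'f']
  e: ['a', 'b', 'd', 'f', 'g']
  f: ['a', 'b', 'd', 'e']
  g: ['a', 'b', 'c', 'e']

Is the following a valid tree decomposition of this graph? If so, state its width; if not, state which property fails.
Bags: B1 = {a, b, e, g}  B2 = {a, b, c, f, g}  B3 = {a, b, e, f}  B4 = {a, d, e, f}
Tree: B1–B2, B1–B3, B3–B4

A tree decomposition must satisfy three properties: every vertex lies in some bag; for every edge, both endpoints lie together in some bag; and for every vertex, the bags containing it form a connected subtree. Here bags containing vertex f are not connected in the tree, so the decomposition is invalid.

No — bags containing vertex f are not connected in the tree.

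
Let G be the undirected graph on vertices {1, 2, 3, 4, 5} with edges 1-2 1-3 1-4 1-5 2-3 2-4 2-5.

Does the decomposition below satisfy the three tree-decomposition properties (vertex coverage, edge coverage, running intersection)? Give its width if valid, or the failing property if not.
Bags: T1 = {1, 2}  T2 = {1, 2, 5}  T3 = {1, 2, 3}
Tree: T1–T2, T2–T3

A tree decomposition must satisfy three properties: every vertex lies in some bag; for every edge, both endpoints lie together in some bag; and for every vertex, the bags containing it form a connected subtree. Here vertex 4 appears in no bag, so the decomposition is invalid.

No — vertex 4 appears in no bag.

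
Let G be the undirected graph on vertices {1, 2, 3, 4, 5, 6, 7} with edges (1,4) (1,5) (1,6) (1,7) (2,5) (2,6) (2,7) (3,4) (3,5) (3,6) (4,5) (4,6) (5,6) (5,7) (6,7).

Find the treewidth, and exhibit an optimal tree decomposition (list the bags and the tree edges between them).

Treewidth 3.
One such decomposition:
Bags: B1 = {1, 5, 6, 7}  B2 = {1, 4, 5, 6}  B3 = {3, 4, 5, 6}  B4 = {2, 5, 6, 7}
Tree: B1–B2, B2–B3, B1–B4

The largest bag has 4 vertices, giving width 3; this decomposition certifies tw(G) ≤ 3. On the other hand G contains the 4-clique {1, 4, 5, 6}. A clique must lie in a single bag of any decomposition, so no decomposition can have width below 3. Therefore the treewidth is 3.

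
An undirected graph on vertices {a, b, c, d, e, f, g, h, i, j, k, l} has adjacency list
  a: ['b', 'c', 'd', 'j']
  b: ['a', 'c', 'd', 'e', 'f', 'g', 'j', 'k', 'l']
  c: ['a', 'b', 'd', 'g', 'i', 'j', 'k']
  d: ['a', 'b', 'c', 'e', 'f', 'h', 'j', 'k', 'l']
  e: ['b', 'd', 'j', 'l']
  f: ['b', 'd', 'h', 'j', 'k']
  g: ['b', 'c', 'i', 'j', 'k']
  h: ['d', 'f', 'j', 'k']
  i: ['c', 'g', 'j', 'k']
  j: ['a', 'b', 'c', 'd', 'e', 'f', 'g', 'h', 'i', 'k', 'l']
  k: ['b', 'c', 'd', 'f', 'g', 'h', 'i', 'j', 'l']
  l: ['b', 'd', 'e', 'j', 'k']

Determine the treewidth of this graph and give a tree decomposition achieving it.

The largest bag has 5 vertices, giving width 4; this decomposition certifies tw(G) ≤ 4. Conversely, {d, f, h, j, k} is a clique of size 5, and the vertices of any clique must share a bag in every tree decomposition; so some bag has ≥ 5 vertices and tw(G) ≥ 4. Combining the bounds, tw(G) = 4.

Treewidth 4.
One optimal decomposition is:
Bags: B1 = {b, c, g, j, k}  B2 = {b, c, d, j, k}  B3 = {b, d, f, j, k}  B4 = {d, f, h, j, k}  B5 = {a, b, c, d, j}  B6 = {b, d, j, k, l}  B7 = {b, d, e, j, l}  B8 = {c, g, i, j, k}
Tree: B1–B2, B2–B3, B3–B4, B2–B5, B3–B6, B6–B7, B1–B8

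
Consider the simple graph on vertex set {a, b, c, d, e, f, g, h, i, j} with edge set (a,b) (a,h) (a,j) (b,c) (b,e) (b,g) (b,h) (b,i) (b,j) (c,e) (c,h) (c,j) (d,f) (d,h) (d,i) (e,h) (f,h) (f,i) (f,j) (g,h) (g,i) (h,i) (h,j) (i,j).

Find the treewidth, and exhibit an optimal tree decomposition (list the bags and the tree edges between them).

Treewidth 3.
Bags: B1 = {b, h, i, j}  B2 = {f, h, i, j}  B3 = {b, g, h, i}  B4 = {b, c, h, j}  B5 = {d, f, h, i}  B6 = {a, b, h, j}  B7 = {b, c, e, h}
Tree: B1–B2, B1–B3, B1–B4, B2–B5, B1–B6, B4–B7

The largest bag has 4 vertices, giving width 3; this decomposition certifies tw(G) ≤ 3. On the other hand G contains the 4-clique {d, f, h, i}. A clique must lie in a single bag of any decomposition, so no decomposition can have width below 3. The upper and lower bounds meet at 3, so that is the treewidth.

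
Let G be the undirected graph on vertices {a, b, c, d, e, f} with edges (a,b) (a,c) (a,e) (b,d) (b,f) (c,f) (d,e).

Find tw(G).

A width-2 tree decomposition is:
Bags: B1 = {a, d, e}  B2 = {a, b, d}  B3 = {a, b, c}  B4 = {b, c, f}
Tree: B1–B2, B2–B3, B3–B4
Each bag holds 3 vertices, so the decomposition has width 2, which upper-bounds the treewidth. Since e–d–b–a–e is a cycle in G, G is not acyclic. Forests are exactly the graphs of treewidth ≤ 1, so tw(G) ≥ 2. The upper and lower bounds meet at 2, so that is the treewidth.

2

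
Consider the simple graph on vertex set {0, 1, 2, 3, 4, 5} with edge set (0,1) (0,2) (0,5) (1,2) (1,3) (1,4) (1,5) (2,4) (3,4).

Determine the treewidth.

A width-2 tree decomposition is:
Bags: B1 = {1, 3, 4}  B2 = {1, 2, 4}  B3 = {0, 1, 2}  B4 = {0, 1, 5}
Tree: B1–B2, B2–B3, B3–B4
The largest bag has 3 vertices, giving width 2; this decomposition certifies tw(G) ≤ 2. On the other hand G contains the 3-clique {0, 1, 2}. A clique must lie in a single bag of any decomposition, so no decomposition can have width below 2. Combining the bounds, tw(G) = 2.

2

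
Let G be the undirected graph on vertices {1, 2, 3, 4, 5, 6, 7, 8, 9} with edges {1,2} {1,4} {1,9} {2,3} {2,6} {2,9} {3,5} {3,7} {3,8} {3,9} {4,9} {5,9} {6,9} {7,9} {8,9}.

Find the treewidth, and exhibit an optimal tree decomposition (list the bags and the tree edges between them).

Each bag holds 3 vertices, so the decomposition has width 2, which upper-bounds the treewidth. Conversely, {1, 2, 9} is a clique of size 3, and the vertices of any clique must share a bag in every tree decomposition; so some bag has ≥ 3 vertices and tw(G) ≥ 2. Combining the bounds, tw(G) = 2.

Treewidth 2.
One optimal decomposition is:
Bags: B1 = {3, 8, 9}  B2 = {2, 3, 9}  B3 = {3, 5, 9}  B4 = {3, 7, 9}  B5 = {1, 2, 9}  B6 = {2, 6, 9}  B7 = {1, 4, 9}
Tree: B1–B2, B1–B3, B3–B4, B2–B5, B2–B6, B5–B7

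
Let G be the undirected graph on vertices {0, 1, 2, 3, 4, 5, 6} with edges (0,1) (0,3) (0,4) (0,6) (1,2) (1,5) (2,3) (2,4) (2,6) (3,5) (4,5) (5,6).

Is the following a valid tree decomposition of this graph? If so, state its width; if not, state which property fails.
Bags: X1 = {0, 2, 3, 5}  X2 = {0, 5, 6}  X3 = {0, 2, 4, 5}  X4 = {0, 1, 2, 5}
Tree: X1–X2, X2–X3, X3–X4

A tree decomposition must satisfy three properties: every vertex lies in some bag; for every edge, both endpoints lie together in some bag; and for every vertex, the bags containing it form a connected subtree. Here edge (2,6) lies in no bag, so the decomposition is invalid.

No — edge (2,6) lies in no bag.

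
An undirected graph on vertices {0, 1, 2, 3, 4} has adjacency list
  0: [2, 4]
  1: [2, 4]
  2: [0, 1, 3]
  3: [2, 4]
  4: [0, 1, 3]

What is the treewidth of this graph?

A width-2 tree decomposition is:
Bags: B1 = {0, 2, 4}  B2 = {2, 3, 4}  B3 = {1, 2, 4}
Tree: B1–B2, B2–B3
The largest bag has 3 vertices, giving width 2; this decomposition certifies tw(G) ≤ 2. Since 2–0–4–3–2 is a cycle in G, G is not acyclic. Forests are exactly the graphs of treewidth ≤ 1, so tw(G) ≥ 2. Hence tw(G) = 2 exactly.

2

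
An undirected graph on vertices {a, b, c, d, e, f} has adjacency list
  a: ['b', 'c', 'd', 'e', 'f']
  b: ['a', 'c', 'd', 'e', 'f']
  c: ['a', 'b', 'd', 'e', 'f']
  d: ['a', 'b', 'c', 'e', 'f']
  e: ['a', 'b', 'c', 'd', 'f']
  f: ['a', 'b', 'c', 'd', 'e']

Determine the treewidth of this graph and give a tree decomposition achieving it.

With just one bag of size 6, the width is 6 − 1 = 5, so tw(G) ≤ 5. Conversely, {a, b, c, d, e, f} is a clique of size 6, and the vertices of any clique must share a bag in every tree decomposition; so some bag has ≥ 6 vertices and tw(G) ≥ 5. The upper and lower bounds meet at 5, so that is the treewidth.

Treewidth 5.
One such decomposition:
Bags: B1 = {a, b, c, d, e, f}
Tree: (single bag)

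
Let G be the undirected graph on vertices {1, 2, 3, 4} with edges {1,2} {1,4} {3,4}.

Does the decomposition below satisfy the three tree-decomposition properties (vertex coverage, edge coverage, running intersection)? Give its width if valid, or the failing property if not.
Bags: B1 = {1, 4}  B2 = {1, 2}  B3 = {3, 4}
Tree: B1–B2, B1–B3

Yes; width 1.

Checking the three conditions: (i) the bags cover all of {1, 2, 3, 4}; (ii) for each edge, some bag contains both endpoints; (iii) the bags containing any fixed vertex form a subtree. All hold, so the decomposition is valid with width 2 − 1 = 1.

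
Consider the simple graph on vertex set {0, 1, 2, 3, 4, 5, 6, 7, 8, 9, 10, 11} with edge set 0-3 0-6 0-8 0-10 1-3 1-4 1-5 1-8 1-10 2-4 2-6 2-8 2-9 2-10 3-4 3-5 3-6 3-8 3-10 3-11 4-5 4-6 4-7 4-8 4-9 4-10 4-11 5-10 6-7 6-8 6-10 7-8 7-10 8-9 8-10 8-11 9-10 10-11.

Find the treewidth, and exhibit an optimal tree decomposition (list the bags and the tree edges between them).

Treewidth 4.
One such decomposition:
Bags: B1 = {3, 4, 6, 8, 10}  B2 = {4, 6, 7, 8, 10}  B3 = {1, 3, 4, 8, 10}  B4 = {2, 4, 6, 8, 10}  B5 = {2, 4, 8, 9, 10}  B6 = {0, 3, 6, 8, 10}  B7 = {3, 4, 8, 10, 11}  B8 = {1, 3, 4, 5, 10}
Tree: B1–B2, B1–B3, B1–B4, B4–B5, B1–B6, B1–B7, B3–B8

The largest bag has 5 vertices, giving width 4; this decomposition certifies tw(G) ≤ 4. Conversely, {0, 3, 6, 8, 10} is a clique of size 5, and the vertices of any clique must share a bag in every tree decomposition; so some bag has ≥ 5 vertices and tw(G) ≥ 4. Hence tw(G) = 4 exactly.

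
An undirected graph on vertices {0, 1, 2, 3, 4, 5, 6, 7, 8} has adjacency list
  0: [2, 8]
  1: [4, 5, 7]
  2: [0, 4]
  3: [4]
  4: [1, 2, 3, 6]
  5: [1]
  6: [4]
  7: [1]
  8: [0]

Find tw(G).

A width-1 tree decomposition is:
Bags: B1 = {4, 6}  B2 = {3, 4}  B3 = {1, 4}  B4 = {2, 4}  B5 = {1, 7}  B6 = {0, 2}  B7 = {1, 5}  B8 = {0, 8}
Tree: B1–B2, B2–B3, B2–B4, B3–B5, B4–B6, B3–B7, B6–B8
Every bag has size at most 2, so the width is 2 − 1 = 1 and tw(G) ≤ 1. Any graph with an edge has treewidth ≥ 1, and G has the edge 6–4. The upper and lower bounds meet at 1, so that is the treewidth.

1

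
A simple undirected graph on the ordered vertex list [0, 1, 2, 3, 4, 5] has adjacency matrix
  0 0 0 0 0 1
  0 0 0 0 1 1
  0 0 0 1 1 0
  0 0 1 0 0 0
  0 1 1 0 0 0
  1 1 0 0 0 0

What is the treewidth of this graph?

A width-1 tree decomposition is:
Bags: B1 = {2, 3}  B2 = {2, 4}  B3 = {1, 4}  B4 = {1, 5}  B5 = {0, 5}
Tree: B1–B2, B2–B3, B3–B4, B4–B5
Each bag holds 2 vertices, so the decomposition has width 1, which upper-bounds the treewidth. Since G has at least one edge (e.g. 3–2), it is not an edgeless graph, so tw(G) ≥ 1. The upper and lower bounds meet at 1, so that is the treewidth.

1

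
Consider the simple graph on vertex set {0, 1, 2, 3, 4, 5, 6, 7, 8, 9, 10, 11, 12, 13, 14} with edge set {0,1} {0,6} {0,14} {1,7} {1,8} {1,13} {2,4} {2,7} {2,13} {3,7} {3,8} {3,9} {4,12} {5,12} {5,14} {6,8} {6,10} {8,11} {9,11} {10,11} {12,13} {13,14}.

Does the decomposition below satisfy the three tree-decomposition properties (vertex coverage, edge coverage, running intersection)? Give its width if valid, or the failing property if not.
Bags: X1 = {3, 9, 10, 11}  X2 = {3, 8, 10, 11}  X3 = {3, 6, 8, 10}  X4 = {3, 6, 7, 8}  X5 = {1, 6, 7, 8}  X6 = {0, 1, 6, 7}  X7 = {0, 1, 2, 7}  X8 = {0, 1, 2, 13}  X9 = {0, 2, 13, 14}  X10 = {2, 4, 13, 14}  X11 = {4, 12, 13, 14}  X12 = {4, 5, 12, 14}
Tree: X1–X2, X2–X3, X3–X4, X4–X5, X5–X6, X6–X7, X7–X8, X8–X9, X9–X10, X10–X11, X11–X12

Every vertex of G appears in some bag (union = {0, 1, 2, 3, 4, 5, 6, 7, 8, 9, 10, 11, 12, 13, 14}); every edge is covered by a bag; and for each vertex v the set of bags containing v is connected in the bag tree. The decomposition is therefore valid. The largest bag has 4 vertices, so the width is 3.

Yes; width 3.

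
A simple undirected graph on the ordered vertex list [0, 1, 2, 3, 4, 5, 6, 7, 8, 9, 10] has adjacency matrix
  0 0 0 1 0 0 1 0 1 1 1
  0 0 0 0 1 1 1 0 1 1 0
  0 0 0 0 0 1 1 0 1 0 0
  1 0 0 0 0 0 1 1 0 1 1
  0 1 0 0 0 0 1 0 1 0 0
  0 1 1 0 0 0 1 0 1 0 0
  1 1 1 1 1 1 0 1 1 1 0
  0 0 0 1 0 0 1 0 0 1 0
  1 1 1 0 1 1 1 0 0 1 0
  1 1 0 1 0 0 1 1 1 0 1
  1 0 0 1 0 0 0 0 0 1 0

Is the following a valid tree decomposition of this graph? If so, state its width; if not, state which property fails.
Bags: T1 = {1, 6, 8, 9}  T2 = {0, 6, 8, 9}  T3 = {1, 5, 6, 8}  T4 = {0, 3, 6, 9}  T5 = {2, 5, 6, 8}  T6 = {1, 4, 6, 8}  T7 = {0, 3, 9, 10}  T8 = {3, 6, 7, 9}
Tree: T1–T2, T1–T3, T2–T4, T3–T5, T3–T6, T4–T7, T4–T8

Every vertex of G appears in some bag (union = {0, 1, 2, 3, 4, 5, 6, 7, 8, 9, 10}); every edge is covered by a bag; and for each vertex v the set of bags containing v is connected in the bag tree. The decomposition is therefore valid. The largest bag has 4 vertices, so the width is 3.

Yes; width 3.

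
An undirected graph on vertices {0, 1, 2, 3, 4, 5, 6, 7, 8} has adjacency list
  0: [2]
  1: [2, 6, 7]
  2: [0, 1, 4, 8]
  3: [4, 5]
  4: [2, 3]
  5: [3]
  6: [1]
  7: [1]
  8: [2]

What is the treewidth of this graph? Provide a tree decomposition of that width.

Treewidth 1.
One such decomposition:
Bags: B1 = {3, 4}  B2 = {2, 4}  B3 = {1, 2}  B4 = {1, 7}  B5 = {1, 6}  B6 = {3, 5}  B7 = {0, 2}  B8 = {2, 8}
Tree: B1–B2, B2–B3, B3–B4, B3–B5, B1–B6, B2–B7, B7–B8

Each bag holds 2 vertices, so the decomposition has width 1, which upper-bounds the treewidth. Since G has at least one edge (e.g. 3–4), it is not an edgeless graph, so tw(G) ≥ 1. Hence tw(G) = 1 exactly.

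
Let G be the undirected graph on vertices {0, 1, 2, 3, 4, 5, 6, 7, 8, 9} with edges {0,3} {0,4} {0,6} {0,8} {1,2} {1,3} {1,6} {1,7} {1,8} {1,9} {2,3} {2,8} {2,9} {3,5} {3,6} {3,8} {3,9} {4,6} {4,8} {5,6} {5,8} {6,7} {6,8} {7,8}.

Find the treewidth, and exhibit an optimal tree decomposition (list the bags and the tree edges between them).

The largest bag has 4 vertices, giving width 3; this decomposition certifies tw(G) ≤ 3. On the other hand G contains the 4-clique {1, 2, 3, 8}. A clique must lie in a single bag of any decomposition, so no decomposition can have width below 3. Combining the bounds, tw(G) = 3.

Treewidth 3.
One optimal decomposition is:
Bags: B1 = {1, 3, 6, 8}  B2 = {1, 2, 3, 8}  B3 = {0, 3, 6, 8}  B4 = {0, 4, 6, 8}  B5 = {3, 5, 6, 8}  B6 = {1, 2, 3, 9}  B7 = {1, 6, 7, 8}
Tree: B1–B2, B1–B3, B3–B4, B3–B5, B2–B6, B1–B7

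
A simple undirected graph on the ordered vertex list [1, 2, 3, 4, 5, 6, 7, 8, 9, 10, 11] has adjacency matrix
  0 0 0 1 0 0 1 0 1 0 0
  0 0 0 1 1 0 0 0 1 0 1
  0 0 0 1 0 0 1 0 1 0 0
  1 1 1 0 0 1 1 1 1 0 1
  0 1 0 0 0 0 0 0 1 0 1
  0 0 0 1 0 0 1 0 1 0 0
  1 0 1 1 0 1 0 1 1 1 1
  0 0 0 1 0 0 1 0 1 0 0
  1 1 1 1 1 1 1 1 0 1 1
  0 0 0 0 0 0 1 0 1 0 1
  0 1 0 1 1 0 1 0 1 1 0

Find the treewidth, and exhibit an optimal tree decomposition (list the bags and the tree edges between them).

Every bag has size at most 4, so the width is 4 − 1 = 3 and tw(G) ≤ 3. For the lower bound, the 4 vertices {7, 9, 10, 11} are pairwise adjacent, and any tree decomposition puts a clique entirely inside one bag — forcing width ≥ 3. Therefore the treewidth is 3.

Treewidth 3.
One optimal decomposition is:
Bags: B1 = {4, 7, 9, 11}  B2 = {4, 7, 8, 9}  B3 = {7, 9, 10, 11}  B4 = {1, 4, 7, 9}  B5 = {4, 6, 7, 9}  B6 = {2, 4, 9, 11}  B7 = {2, 5, 9, 11}  B8 = {3, 4, 7, 9}
Tree: B1–B2, B1–B3, B2–B4, B2–B5, B1–B6, B6–B7, B4–B8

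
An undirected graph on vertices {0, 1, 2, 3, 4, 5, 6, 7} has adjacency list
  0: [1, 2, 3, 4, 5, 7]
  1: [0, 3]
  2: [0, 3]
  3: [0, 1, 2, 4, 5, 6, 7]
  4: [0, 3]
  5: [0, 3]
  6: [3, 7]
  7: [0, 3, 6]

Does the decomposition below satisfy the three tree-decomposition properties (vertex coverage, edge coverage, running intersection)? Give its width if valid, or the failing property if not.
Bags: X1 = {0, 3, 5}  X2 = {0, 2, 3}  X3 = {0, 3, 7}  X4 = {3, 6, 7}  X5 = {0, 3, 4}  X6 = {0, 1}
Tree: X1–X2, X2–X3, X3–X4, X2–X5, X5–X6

No — edge (3,1) lies in no bag.

A tree decomposition must satisfy three properties: every vertex lies in some bag; for every edge, both endpoints lie together in some bag; and for every vertex, the bags containing it form a connected subtree. Here edge (3,1) lies in no bag, so the decomposition is invalid.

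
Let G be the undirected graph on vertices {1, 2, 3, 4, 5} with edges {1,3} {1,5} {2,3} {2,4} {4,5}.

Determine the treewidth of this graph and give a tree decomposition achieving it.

Treewidth 2.
One optimal decomposition is:
Bags: B1 = {2, 4, 5}  B2 = {2, 3, 5}  B3 = {1, 3, 5}
Tree: B1–B2, B2–B3

Each bag holds 3 vertices, so the decomposition has width 2, which upper-bounds the treewidth. The edges 5–4–2–3–1–5 form a cycle, so G is not a tree and its treewidth is at least 2. The upper and lower bounds meet at 2, so that is the treewidth.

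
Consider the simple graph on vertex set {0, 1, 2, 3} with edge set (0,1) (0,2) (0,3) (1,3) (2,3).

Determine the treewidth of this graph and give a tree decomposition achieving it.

Treewidth 2.
Bags: B1 = {0, 2, 3}  B2 = {0, 1, 3}
Tree: B1–B2

Each bag holds 3 vertices, so the decomposition has width 2, which upper-bounds the treewidth. For the lower bound, the 3 vertices {0, 1, 3} are pairwise adjacent, and any tree decomposition puts a clique entirely inside one bag — forcing width ≥ 2. Hence tw(G) = 2 exactly.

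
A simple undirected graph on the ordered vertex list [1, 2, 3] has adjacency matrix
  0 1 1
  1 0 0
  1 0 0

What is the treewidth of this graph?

1

A width-1 tree decomposition is:
Bags: B1 = {1, 3}  B2 = {1, 2}
Tree: B1–B2
Every bag has size at most 2, so the width is 2 − 1 = 1 and tw(G) ≤ 1. G has an edge, so its treewidth is at least 1. Hence tw(G) = 1 exactly.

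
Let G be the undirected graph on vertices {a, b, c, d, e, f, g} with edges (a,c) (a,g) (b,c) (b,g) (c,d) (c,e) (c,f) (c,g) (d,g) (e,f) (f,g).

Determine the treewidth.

2

A width-2 tree decomposition is:
Bags: B1 = {c, f, g}  B2 = {c, e, f}  B3 = {c, d, g}  B4 = {a, c, g}  B5 = {b, c, g}
Tree: B1–B2, B1–B3, B1–B4, B4–B5
Each bag holds 3 vertices, so the decomposition has width 2, which upper-bounds the treewidth. On the other hand G contains the 3-clique {c, d, g}. A clique must lie in a single bag of any decomposition, so no decomposition can have width below 2. Therefore the treewidth is 2.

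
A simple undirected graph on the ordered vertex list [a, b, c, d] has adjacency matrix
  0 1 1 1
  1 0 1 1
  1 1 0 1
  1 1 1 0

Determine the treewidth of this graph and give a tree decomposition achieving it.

Treewidth 3.
One optimal decomposition is:
Bags: B1 = {a, b, c, d}
Tree: (single bag)

With just one bag of size 4, the width is 4 − 1 = 3, so tw(G) ≤ 3. For the lower bound, the 4 vertices {a, b, c, d} are pairwise adjacent, and any tree decomposition puts a clique entirely inside one bag — forcing width ≥ 3. Hence tw(G) = 3 exactly.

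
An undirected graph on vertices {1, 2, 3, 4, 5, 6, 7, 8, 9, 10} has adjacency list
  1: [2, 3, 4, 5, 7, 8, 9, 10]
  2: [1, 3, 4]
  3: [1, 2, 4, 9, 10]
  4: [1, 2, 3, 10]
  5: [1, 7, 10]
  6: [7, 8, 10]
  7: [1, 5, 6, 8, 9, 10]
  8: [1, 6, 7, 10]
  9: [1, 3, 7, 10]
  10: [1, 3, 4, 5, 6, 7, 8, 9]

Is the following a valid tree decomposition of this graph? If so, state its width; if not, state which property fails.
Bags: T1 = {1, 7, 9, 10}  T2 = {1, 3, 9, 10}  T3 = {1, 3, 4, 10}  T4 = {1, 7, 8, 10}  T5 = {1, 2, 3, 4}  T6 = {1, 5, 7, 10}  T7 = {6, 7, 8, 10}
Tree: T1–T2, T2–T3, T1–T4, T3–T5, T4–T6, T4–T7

Vertex coverage: the bags together contain {1, 2, 3, 4, 5, 6, 7, 8, 9, 10}, the full vertex set. Edge coverage: each edge of G has both endpoints in at least one bag. Running intersection: for every vertex, the bags containing it form a connected subtree. All three properties hold, so this is a valid tree decomposition of width max|bag| − 1 = 3, and hence tw(G) ≤ 3.

Yes; width 3.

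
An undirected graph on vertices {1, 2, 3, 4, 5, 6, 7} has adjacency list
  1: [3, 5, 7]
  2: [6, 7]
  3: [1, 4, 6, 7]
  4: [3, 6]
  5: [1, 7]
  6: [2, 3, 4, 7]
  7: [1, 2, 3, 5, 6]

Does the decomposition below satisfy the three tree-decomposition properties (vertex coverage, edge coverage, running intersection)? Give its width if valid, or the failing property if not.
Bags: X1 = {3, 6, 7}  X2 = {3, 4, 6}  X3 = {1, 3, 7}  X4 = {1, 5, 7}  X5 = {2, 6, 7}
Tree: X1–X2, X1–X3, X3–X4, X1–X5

Yes; width 2.

Checking the three conditions: (i) the bags cover all of {1, 2, 3, 4, 5, 6, 7}; (ii) for each edge, some bag contains both endpoints; (iii) the bags containing any fixed vertex form a subtree. All hold, so the decomposition is valid with width 3 − 1 = 2.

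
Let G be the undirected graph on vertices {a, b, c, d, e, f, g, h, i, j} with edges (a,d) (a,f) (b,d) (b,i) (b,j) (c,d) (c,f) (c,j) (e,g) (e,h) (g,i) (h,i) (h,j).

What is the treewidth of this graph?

A width-2 tree decomposition is:
Bags: B1 = {e, g, h}  B2 = {g, h, i}  B3 = {h, i, j}  B4 = {b, i, j}  B5 = {b, c, j}  B6 = {b, c, d}  B7 = {c, d, f}  B8 = {a, d, f}
Tree: B1–B2, B2–B3, B3–B4, B4–B5, B5–B6, B6–B7, B7–B8
Each bag holds 3 vertices, so the decomposition has width 2, which upper-bounds the treewidth. For the lower bound, G contains the cycle e–g–i–h–e, so G is not a forest; only forests have treewidth ≤ 1, hence tw(G) ≥ 2. Therefore the treewidth is 2.

2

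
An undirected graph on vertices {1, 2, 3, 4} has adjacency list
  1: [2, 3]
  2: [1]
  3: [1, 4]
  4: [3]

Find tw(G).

1

A width-1 tree decomposition is:
Bags: B1 = {1, 2}  B2 = {1, 3}  B3 = {3, 4}
Tree: B1–B2, B2–B3
Each bag holds 2 vertices, so the decomposition has width 1, which upper-bounds the treewidth. Since G has at least one edge (e.g. 2–1), it is not an edgeless graph, so tw(G) ≥ 1. Combining the bounds, tw(G) = 1.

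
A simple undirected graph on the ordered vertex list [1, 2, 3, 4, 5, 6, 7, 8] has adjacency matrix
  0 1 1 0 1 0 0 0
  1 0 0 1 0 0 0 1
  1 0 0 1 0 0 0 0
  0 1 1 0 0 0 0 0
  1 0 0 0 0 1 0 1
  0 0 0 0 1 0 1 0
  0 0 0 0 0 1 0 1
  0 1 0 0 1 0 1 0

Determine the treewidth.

2

A width-2 tree decomposition is:
Bags: B1 = {2, 3, 4}  B2 = {1, 2, 3}  B3 = {1, 2, 8}  B4 = {1, 5, 8}  B5 = {5, 7, 8}  B6 = {5, 6, 7}
Tree: B1–B2, B2–B3, B3–B4, B4–B5, B5–B6
Each bag holds 3 vertices, so the decomposition has width 2, which upper-bounds the treewidth. The edges 4–3–1–2–4 form a cycle, so G is not a tree and its treewidth is at least 2. Combining the bounds, tw(G) = 2.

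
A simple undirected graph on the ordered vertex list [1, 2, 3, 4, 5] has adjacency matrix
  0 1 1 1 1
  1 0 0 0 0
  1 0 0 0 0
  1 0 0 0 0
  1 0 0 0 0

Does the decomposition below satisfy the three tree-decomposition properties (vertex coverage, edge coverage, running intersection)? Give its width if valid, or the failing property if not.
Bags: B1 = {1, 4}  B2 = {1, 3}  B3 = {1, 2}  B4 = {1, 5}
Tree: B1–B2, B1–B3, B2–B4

Yes; width 1.

Vertex coverage: the bags together contain {1, 2, 3, 4, 5}, the full vertex set. Edge coverage: each edge of G has both endpoints in at least one bag. Running intersection: for every vertex, the bags containing it form a connected subtree. All three properties hold, so this is a valid tree decomposition of width max|bag| − 1 = 1, and hence tw(G) ≤ 1.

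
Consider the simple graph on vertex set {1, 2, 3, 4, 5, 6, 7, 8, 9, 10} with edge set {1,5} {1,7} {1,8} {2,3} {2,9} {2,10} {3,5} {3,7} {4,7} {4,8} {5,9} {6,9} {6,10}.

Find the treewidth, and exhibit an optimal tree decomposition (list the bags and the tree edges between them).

Treewidth 2.
Bags: B1 = {4, 7, 8}  B2 = {1, 7, 8}  B3 = {1, 3, 7}  B4 = {1, 3, 5}  B5 = {2, 3, 5}  B6 = {2, 5, 9}  B7 = {2, 9, 10}  B8 = {6, 9, 10}
Tree: B1–B2, B2–B3, B3–B4, B4–B5, B5–B6, B6–B7, B7–B8

The largest bag has 3 vertices, giving width 2; this decomposition certifies tw(G) ≤ 2. Since 4–8–1–7–4 is a cycle in G, G is not acyclic. Forests are exactly the graphs of treewidth ≤ 1, so tw(G) ≥ 2. The upper and lower bounds meet at 2, so that is the treewidth.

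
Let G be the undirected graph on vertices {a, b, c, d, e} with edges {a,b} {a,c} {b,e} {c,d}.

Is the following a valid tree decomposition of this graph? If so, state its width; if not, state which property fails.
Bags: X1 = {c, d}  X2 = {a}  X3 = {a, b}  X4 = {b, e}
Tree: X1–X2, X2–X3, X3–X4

No — edge (c,a) lies in no bag.

A tree decomposition must satisfy three properties: every vertex lies in some bag; for every edge, both endpoints lie together in some bag; and for every vertex, the bags containing it form a connected subtree. Here edge (c,a) lies in no bag, so the decomposition is invalid.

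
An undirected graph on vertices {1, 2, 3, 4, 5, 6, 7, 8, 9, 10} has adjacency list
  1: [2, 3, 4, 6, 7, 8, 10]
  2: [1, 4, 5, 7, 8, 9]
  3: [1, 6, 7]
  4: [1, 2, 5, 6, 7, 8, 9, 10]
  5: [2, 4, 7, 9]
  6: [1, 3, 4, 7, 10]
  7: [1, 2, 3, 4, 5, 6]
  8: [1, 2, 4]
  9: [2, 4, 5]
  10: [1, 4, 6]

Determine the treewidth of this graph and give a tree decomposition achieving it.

Every bag has size at most 4, so the width is 4 − 1 = 3 and tw(G) ≤ 3. On the other hand G contains the 4-clique {1, 3, 6, 7}. A clique must lie in a single bag of any decomposition, so no decomposition can have width below 3. Combining the bounds, tw(G) = 3.

Treewidth 3.
One such decomposition:
Bags: B1 = {1, 2, 4, 7}  B2 = {1, 4, 6, 7}  B3 = {1, 3, 6, 7}  B4 = {2, 4, 5, 7}  B5 = {1, 2, 4, 8}  B6 = {2, 4, 5, 9}  B7 = {1, 4, 6, 10}
Tree: B1–B2, B2–B3, B1–B4, B1–B5, B4–B6, B2–B7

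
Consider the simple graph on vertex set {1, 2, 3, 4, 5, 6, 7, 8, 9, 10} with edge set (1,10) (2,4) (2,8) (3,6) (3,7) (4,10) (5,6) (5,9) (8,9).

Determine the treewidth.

1

A width-1 tree decomposition is:
Bags: B1 = {1, 10}  B2 = {4, 10}  B3 = {2, 4}  B4 = {2, 8}  B5 = {8, 9}  B6 = {5, 9}  B7 = {5, 6}  B8 = {3, 6}  B9 = {3, 7}
Tree: B1–B2, B2–B3, B3–B4, B4–B5, B5–B6, B6–B7, B7–B8, B8–B9
The largest bag has 2 vertices, giving width 1; this decomposition certifies tw(G) ≤ 1. G has an edge, so its treewidth is at least 1. Therefore the treewidth is 1.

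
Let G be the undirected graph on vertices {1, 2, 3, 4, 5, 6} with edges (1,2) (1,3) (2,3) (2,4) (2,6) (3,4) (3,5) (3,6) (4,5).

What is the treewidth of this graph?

A width-2 tree decomposition is:
Bags: B1 = {2, 3, 6}  B2 = {1, 2, 3}  B3 = {2, 3, 4}  B4 = {3, 4, 5}
Tree: B1–B2, B1–B3, B3–B4
Every bag has size at most 3, so the width is 3 − 1 = 2 and tw(G) ≤ 2. Conversely, {1, 2, 3} is a clique of size 3, and the vertices of any clique must share a bag in every tree decomposition; so some bag has ≥ 3 vertices and tw(G) ≥ 2. Combining the bounds, tw(G) = 2.

2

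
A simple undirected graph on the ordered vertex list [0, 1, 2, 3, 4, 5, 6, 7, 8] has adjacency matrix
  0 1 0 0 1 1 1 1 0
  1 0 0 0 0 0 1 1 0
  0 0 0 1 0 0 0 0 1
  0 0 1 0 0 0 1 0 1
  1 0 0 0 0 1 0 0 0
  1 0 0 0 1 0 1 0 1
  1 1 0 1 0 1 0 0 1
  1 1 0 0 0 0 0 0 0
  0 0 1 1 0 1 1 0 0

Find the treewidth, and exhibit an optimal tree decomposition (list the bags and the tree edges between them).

Treewidth 2.
Bags: B1 = {5, 6, 8}  B2 = {0, 5, 6}  B3 = {3, 6, 8}  B4 = {2, 3, 8}  B5 = {0, 1, 6}  B6 = {0, 1, 7}  B7 = {0, 4, 5}
Tree: B1–B2, B1–B3, B3–B4, B2–B5, B5–B6, B2–B7

Each bag holds 3 vertices, so the decomposition has width 2, which upper-bounds the treewidth. On the other hand G contains the 3-clique {0, 1, 6}. A clique must lie in a single bag of any decomposition, so no decomposition can have width below 2. Therefore the treewidth is 2.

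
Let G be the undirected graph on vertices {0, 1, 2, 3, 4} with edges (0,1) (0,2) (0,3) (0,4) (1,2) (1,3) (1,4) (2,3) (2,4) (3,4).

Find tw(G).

4

A width-4 tree decomposition is:
Bags: B1 = {0, 1, 2, 3, 4}
Tree: (single bag)
With just one bag of size 5, the width is 5 − 1 = 4, so tw(G) ≤ 4. On the other hand G contains the 5-clique {0, 1, 2, 3, 4}. A clique must lie in a single bag of any decomposition, so no decomposition can have width below 4. The upper and lower bounds meet at 4, so that is the treewidth.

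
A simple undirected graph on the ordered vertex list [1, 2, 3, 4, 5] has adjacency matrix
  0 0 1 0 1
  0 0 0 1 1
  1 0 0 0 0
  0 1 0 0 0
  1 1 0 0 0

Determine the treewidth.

A width-1 tree decomposition is:
Bags: B1 = {1, 3}  B2 = {1, 5}  B3 = {2, 5}  B4 = {2, 4}
Tree: B1–B2, B2–B3, B3–B4
Each bag holds 2 vertices, so the decomposition has width 1, which upper-bounds the treewidth. G has an edge, so its treewidth is at least 1. Hence tw(G) = 1 exactly.

1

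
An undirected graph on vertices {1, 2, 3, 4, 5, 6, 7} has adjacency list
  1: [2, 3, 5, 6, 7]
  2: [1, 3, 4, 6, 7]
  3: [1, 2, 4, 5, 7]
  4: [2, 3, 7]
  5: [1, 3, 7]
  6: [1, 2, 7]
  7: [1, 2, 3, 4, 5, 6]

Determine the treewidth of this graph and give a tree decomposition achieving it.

Each bag holds 4 vertices, so the decomposition has width 3, which upper-bounds the treewidth. Conversely, {1, 2, 3, 7} is a clique of size 4, and the vertices of any clique must share a bag in every tree decomposition; so some bag has ≥ 4 vertices and tw(G) ≥ 3. Hence tw(G) = 3 exactly.

Treewidth 3.
One optimal decomposition is:
Bags: B1 = {1, 2, 3, 7}  B2 = {2, 3, 4, 7}  B3 = {1, 2, 6, 7}  B4 = {1, 3, 5, 7}
Tree: B1–B2, B1–B3, B1–B4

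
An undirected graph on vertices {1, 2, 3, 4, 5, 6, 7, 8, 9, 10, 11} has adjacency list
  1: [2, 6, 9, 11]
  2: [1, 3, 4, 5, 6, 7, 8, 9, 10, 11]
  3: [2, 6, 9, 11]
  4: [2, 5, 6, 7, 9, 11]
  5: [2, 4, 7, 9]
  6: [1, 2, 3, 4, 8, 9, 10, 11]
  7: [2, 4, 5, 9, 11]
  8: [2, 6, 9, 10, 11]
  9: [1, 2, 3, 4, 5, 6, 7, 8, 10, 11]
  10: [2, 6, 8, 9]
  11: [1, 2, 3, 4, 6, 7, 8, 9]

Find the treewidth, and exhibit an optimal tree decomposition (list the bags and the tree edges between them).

Each bag holds 5 vertices, so the decomposition has width 4, which upper-bounds the treewidth. On the other hand G contains the 5-clique {2, 4, 5, 7, 9}. A clique must lie in a single bag of any decomposition, so no decomposition can have width below 4. Therefore the treewidth is 4.

Treewidth 4.
Bags: B1 = {2, 6, 8, 9, 11}  B2 = {2, 6, 8, 9, 10}  B3 = {2, 4, 6, 9, 11}  B4 = {2, 4, 7, 9, 11}  B5 = {2, 3, 6, 9, 11}  B6 = {1, 2, 6, 9, 11}  B7 = {2, 4, 5, 7, 9}
Tree: B1–B2, B1–B3, B3–B4, B1–B5, B1–B6, B4–B7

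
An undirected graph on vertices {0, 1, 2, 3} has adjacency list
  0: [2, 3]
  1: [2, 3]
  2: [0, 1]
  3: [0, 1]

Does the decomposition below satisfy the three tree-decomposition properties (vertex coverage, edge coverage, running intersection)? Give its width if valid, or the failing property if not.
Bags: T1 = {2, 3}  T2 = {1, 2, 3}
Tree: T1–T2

No — vertex 0 appears in no bag.

A tree decomposition must satisfy three properties: every vertex lies in some bag; for every edge, both endpoints lie together in some bag; and for every vertex, the bags containing it form a connected subtree. Here vertex 0 appears in no bag, so the decomposition is invalid.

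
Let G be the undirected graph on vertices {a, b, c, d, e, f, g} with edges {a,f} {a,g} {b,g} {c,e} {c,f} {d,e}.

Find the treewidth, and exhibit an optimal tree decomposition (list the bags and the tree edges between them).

Each bag holds 2 vertices, so the decomposition has width 1, which upper-bounds the treewidth. Any graph with an edge has treewidth ≥ 1, and G has the edge d–e. Therefore the treewidth is 1.

Treewidth 1.
One optimal decomposition is:
Bags: B1 = {d, e}  B2 = {c, e}  B3 = {c, f}  B4 = {a, f}  B5 = {a, g}  B6 = {b, g}
Tree: B1–B2, B2–B3, B3–B4, B4–B5, B5–B6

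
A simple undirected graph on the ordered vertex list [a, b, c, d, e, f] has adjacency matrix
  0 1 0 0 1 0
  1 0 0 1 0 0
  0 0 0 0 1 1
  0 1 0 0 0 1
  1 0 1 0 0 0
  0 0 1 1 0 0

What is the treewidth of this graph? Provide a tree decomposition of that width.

Every bag has size at most 3, so the width is 3 − 1 = 2 and tw(G) ≤ 2. Since f–d–b–a–e–c–f is a cycle in G, G is not acyclic. Forests are exactly the graphs of treewidth ≤ 1, so tw(G) ≥ 2. Hence tw(G) = 2 exactly.

Treewidth 2.
One optimal decomposition is:
Bags: B1 = {b, d, f}  B2 = {a, b, f}  B3 = {a, e, f}  B4 = {c, e, f}
Tree: B1–B2, B2–B3, B3–B4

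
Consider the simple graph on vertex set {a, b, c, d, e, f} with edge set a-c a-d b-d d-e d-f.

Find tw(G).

1

A width-1 tree decomposition is:
Bags: B1 = {a, d}  B2 = {a, c}  B3 = {b, d}  B4 = {d, e}  B5 = {d, f}
Tree: B1–B2, B1–B3, B1–B4, B3–B5
Each bag holds 2 vertices, so the decomposition has width 1, which upper-bounds the treewidth. Any graph with an edge has treewidth ≥ 1, and G has the edge a–d. Therefore the treewidth is 1.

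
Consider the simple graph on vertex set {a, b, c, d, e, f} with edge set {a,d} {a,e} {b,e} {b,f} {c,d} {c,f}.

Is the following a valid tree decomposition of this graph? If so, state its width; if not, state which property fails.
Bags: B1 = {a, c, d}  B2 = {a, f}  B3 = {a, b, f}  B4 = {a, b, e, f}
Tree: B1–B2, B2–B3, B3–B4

No — edge (c,f) lies in no bag.

A tree decomposition must satisfy three properties: every vertex lies in some bag; for every edge, both endpoints lie together in some bag; and for every vertex, the bags containing it form a connected subtree. Here edge (c,f) lies in no bag, so the decomposition is invalid.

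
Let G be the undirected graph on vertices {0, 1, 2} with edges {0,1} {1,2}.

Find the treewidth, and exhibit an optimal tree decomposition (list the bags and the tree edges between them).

Every bag has size at most 2, so the width is 2 − 1 = 1 and tw(G) ≤ 1. Any graph with an edge has treewidth ≥ 1, and G has the edge 1–0. The upper and lower bounds meet at 1, so that is the treewidth.

Treewidth 1.
One such decomposition:
Bags: B1 = {0, 1}  B2 = {1, 2}
Tree: B1–B2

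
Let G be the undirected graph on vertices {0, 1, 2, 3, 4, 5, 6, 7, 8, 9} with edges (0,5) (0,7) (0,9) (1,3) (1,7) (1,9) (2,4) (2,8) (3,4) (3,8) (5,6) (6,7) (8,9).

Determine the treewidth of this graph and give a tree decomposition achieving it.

Treewidth 2.
One such decomposition:
Bags: B1 = {2, 3, 4}  B2 = {2, 3, 8}  B3 = {1, 3, 8}  B4 = {1, 8, 9}  B5 = {1, 7, 9}  B6 = {0, 7, 9}  B7 = {0, 6, 7}  B8 = {0, 5, 6}
Tree: B1–B2, B2–B3, B3–B4, B4–B5, B5–B6, B6–B7, B7–B8

Each bag holds 3 vertices, so the decomposition has width 2, which upper-bounds the treewidth. Since 4–2–8–3–4 is a cycle in G, G is not acyclic. Forests are exactly the graphs of treewidth ≤ 1, so tw(G) ≥ 2. The upper and lower bounds meet at 2, so that is the treewidth.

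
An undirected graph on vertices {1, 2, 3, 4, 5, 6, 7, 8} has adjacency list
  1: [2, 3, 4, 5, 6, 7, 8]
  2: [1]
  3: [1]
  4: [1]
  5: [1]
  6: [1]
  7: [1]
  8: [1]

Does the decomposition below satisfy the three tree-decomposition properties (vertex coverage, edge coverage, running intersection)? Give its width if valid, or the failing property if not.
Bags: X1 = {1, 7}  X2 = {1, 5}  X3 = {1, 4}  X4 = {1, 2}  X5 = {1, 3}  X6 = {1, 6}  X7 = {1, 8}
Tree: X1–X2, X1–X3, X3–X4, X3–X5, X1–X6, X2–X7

Yes; width 1.

Every vertex of G appears in some bag (union = {1, 2, 3, 4, 5, 6, 7, 8}); every edge is covered by a bag; and for each vertex v the set of bags containing v is connected in the bag tree. The decomposition is therefore valid. The largest bag has 2 vertices, so the width is 1.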